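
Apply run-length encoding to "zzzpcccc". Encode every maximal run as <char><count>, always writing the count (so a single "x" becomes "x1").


String: "zzzpcccc"
Scanning for consecutive runs:
  'z' x 3
  'p' x 1
  'c' x 4
RLE = "z3p1c4"


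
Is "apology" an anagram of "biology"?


Word 1: "biology" → sorted: bgilooy
Word 2: "apology" → sorted: agloopy
Same letters? bgilooy != agloopy
Anagram = No


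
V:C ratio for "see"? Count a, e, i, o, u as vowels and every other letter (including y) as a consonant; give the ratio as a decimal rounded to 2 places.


Word: "see"
Vowels (a,e,i,o,u): 2
Consonants: 1
Ratio = 2/1
= 2.00


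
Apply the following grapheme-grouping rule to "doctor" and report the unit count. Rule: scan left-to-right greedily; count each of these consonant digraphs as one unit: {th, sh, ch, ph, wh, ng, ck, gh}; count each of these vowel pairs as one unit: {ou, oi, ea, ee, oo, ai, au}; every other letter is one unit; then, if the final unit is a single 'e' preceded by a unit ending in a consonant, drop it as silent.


Word: "doctor" (6 letters)
Left-to-right scan:
  1. 'd' (letter)
  2. 'o' (letter)
  3. 'c' (letter)
  4. 't' (letter)
  5. 'o' (letter)
  6. 'r' (letter)
Units from scan: 6
Sound units = 6 units


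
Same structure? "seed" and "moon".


Pattern of "seed": [0, 1, 1, 2]
Pattern of "moon": [0, 1, 1, 2]
Patterns match
Same pattern = Yes


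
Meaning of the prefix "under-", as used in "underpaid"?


Prefix: under-
Example: underpaid (under- + paid)
Meaning = insufficient


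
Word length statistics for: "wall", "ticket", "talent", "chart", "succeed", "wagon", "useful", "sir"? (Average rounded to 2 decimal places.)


Lengths: "wall"=4, "ticket"=6, "talent"=6, "chart"=5, "succeed"=7, "wagon"=5, "useful"=6, "sir"=3
Sum = 42, Count = 8
Average = 42/8 = 5.25
= avg=5.25, min=3, max=7


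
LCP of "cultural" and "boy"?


Word 1: "cultural"
Word 2: "boy"
Comparing from start:
  Pos 0: 'c' != 'b' (stop)
LCP = "" (length 0)


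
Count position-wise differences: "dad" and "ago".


Comparing character by character (same length = 3):
  Pos 0: 'd' vs 'a' !=
  Pos 1: 'a' vs 'g' !=
  Pos 2: 'd' vs 'o' !=
Hamming distance = 3


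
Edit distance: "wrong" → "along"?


Word 1: "wrong" (length 5)
Word 2: "along" (length 5)
One optimal edit sequence (insert/delete/substitute each cost 1):
  1. substitute 'w' -> 'a'  (+1)
  2. substitute 'r' -> 'l'  (+1)
  3. keep 'o'
  4. keep 'n'
  5. keep 'g'
Total edit operations: 2
Edit distance = 2


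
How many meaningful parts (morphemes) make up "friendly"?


Word: "friendly"
Morphemes: friend + -ly
Each morpheme carries meaning
= 2 morphemes


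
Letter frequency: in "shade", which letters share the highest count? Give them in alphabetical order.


Word: "shade"
Letter counts:
  'a': 1
  'd': 1
  'e': 1
  'h': 1
  's': 1
Maximum count = 1
Most frequent = 'a', 'd', 'e', 'h', 's' (1 time each)


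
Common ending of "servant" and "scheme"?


Word 1: "servant"
Word 2: "scheme"
Comparing from end:
  Pos -1: 't' != 'e' (stop)
LCS = "" (length 0)


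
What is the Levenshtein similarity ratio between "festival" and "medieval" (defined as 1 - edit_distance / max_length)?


Word 1: "festival" (length 8)
Word 2: "medieval" (length 8)
One optimal edit sequence:
  1. substitute 'f' -> 'm'  (+1)
  2. keep 'e'
  3. substitute 's' -> 'd'  (+1)
  4. substitute 't' -> 'i'  (+1)
  5. substitute 'i' -> 'e'  (+1)
  6. keep 'v'
  7. keep 'a'
  8. keep 'l'
Edit distance = 4
Max length = max(8, 8) = 8
Similarity = 1 - 4/8
= 0.5000


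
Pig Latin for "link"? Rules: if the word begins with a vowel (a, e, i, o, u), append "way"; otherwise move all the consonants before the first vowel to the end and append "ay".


Word: "link"
Starts with consonant(s) → move to end, add 'ay'
Consonant cluster: "l"
Pig Latin = "inklay"


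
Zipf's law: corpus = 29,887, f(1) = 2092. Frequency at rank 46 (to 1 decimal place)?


Zipf's law: f(r) = f(1) / r
f(1) = 2092
f(46) = 2092 / 46
= 45.5 occurrences


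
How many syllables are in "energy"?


Word: "energy"
Syllable breakdown: en-er-gy
Counting: 3 parts
= 3 syllables


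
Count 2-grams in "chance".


Word: "chance" (length 6)
Number of 2-grams = length - 2 + 1 = 6 - 2 + 1
= 5


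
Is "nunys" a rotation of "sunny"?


Word: "sunny", Candidate: "nunys"
Method: check if candidate is substring of word+word
"sunnysunny" contains "nunys"? No
Is rotation = No


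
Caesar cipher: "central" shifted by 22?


Word: "central"
Shift: 22
Each letter → (letter + shift) mod 26:
  'c' (2) + 22 = 24 → 'y'
  'e' (4) + 22 = 0 → 'a'
  'n' (13) + 22 = 9 → 'j'
  't' (19) + 22 = 15 → 'p'
  'r' (17) + 22 = 13 → 'n'
  'a' (0) + 22 = 22 → 'w'
  'l' (11) + 22 = 7 → 'h'
Result = "yajpnwh"


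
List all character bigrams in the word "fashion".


Word: "fashion" (length 7)
Number of bigrams = 7 - 2 + 1 = 6
  Position 0: "fa"
  Position 1: "as"
  Position 2: "sh"
  Position 3: "hi"
  Position 4: "io"
  Position 5: "on"
Bigrams = "fa", "as", "sh", "hi", "io", "on"


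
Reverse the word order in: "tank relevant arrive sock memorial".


Original: "tank relevant arrive sock memorial"
Words (1..n): tank | relevant | arrive | sock | memorial
Reversed (n..1): memorial | sock | arrive | relevant | tank
Result = "memorial sock arrive relevant tank"


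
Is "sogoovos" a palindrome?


Word: "sogoovos"
Reversed: "sovoogos"
Forward == Backward? sogoovos != sovoogos
Palindrome = No


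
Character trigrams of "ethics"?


Word: "ethics" (length 6)
Number of trigrams = 6 - 3 + 1 = 4
  Position 0: "eth"
  Position 1: "thi"
  Position 2: "hic"
  Position 3: "ics"
Trigrams = "eth", "thi", "hic", "ics"


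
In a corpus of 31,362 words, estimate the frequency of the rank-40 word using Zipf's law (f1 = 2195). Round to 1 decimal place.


Zipf's law: f(r) = f(1) / r
f(1) = 2195
f(40) = 2195 / 40
= 54.9 occurrences


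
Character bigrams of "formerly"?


Word: "formerly" (length 8)
Number of bigrams = 8 - 2 + 1 = 7
  Position 0: "fo"
  Position 1: "or"
  Position 2: "rm"
  Position 3: "me"
  Position 4: "er"
  Position 5: "rl"
  Position 6: "ly"
Bigrams = "fo", "or", "rm", "me", "er", "rl", "ly"


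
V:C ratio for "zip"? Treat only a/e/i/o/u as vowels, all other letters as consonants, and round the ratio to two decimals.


Word: "zip"
Vowels (a,e,i,o,u): 1
Consonants: 2
Ratio = 1/2
= 0.50


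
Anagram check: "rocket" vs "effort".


Word 1: "rocket" → sorted: cekort
Word 2: "effort" → sorted: effort
Same letters? cekort != effort
Anagram = No


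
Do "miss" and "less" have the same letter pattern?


Pattern of "miss": [0, 1, 2, 2]
Pattern of "less": [0, 1, 2, 2]
Patterns match
Same pattern = Yes


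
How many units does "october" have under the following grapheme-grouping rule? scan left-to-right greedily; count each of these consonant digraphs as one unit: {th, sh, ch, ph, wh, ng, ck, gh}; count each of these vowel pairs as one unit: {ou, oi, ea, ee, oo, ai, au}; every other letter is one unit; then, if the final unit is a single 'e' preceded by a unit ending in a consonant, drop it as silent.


Word: "october" (7 letters)
Left-to-right scan:
  (1) 'o' (letter)
  (2) 'c' (letter)
  (3) 't' (letter)
  (4) 'o' (letter)
  (5) 'b' (letter)
  (6) 'e' (letter)
  (7) 'r' (letter)
Units from scan: 7
Sound units = 7 units


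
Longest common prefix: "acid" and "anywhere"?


Word 1: "acid"
Word 2: "anywhere"
Comparing from start:
  Pos 0: 'a' == 'a'
  Pos 1: 'c' != 'n' (stop)
LCP = "a" (length 1)


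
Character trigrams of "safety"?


Word: "safety" (length 6)
Number of trigrams = 6 - 3 + 1 = 4
  Position 0: "saf"
  Position 1: "afe"
  Position 2: "fet"
  Position 3: "ety"
Trigrams = "saf", "afe", "fet", "ety"


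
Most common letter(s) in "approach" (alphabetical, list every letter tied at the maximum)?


Word: "approach"
Letter counts:
  'a': 2
  'c': 1
  'h': 1
  'o': 1
  'p': 2
  'r': 1
Maximum count = 2
Most frequent = 'a', 'p' (2 times each)


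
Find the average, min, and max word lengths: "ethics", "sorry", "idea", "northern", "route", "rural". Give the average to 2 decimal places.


Lengths: "ethics"=6, "sorry"=5, "idea"=4, "northern"=8, "route"=5, "rural"=5
Sum = 33, Count = 6
Average = 33/6 = 5.50
= avg=5.50, min=4, max=8


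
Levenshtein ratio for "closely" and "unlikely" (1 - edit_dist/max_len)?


Word 1: "closely" (length 7)
Word 2: "unlikely" (length 8)
One optimal edit sequence:
  1. insert 'u'  (+1)
  2. substitute 'c' -> 'n'  (+1)
  3. keep 'l'
  4. substitute 'o' -> 'i'  (+1)
  5. substitute 's' -> 'k'  (+1)
  6. keep 'e'
  7. keep 'l'
  8. keep 'y'
Edit distance = 4
Max length = max(7, 8) = 8
Similarity = 1 - 4/8
= 0.5000


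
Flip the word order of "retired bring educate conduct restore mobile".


Original: "retired bring educate conduct restore mobile"
Words (1..n): retired | bring | educate | conduct | restore | mobile
Reversed (n..1): mobile | restore | conduct | educate | bring | retired
Result = "mobile restore conduct educate bring retired"


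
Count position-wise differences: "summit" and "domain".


Comparing character by character (same length = 6):
  Pos 0: 's' vs 'd' !=
  Pos 1: 'u' vs 'o' !=
  Pos 2: 'm' vs 'm' =
  Pos 3: 'm' vs 'a' !=
  Pos 4: 'i' vs 'i' =
  Pos 5: 't' vs 'n' !=
Hamming distance = 4


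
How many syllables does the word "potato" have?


Word: "potato"
Syllable breakdown: po / ta / to
Counting: 3 parts
= 3 syllables


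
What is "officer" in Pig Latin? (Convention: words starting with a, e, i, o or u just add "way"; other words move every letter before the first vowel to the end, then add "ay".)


Word: "officer"
Starts with vowel → add 'way'
Pig Latin = "officerway"


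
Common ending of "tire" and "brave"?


Word 1: "tire"
Word 2: "brave"
Comparing from end:
  Pos -1: 'e' == 'e'
  Pos -2: 'r' != 'v' (stop)
LCS = "e" (length 1)


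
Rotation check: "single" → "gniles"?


Word: "single", Candidate: "gniles"
Method: check if candidate is substring of word+word
"singlesingle" contains "gniles"? No
Is rotation = No


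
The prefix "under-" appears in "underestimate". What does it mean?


Prefix: under-
Example: underestimate = under- + estimate
Meaning = insufficient


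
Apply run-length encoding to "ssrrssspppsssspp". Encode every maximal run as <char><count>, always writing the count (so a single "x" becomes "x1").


String: "ssrrssspppsssspp"
Scanning for consecutive runs:
  's' x 2
  'r' x 2
  's' x 3
  'p' x 3
  's' x 4
  'p' x 2
RLE = "s2r2s3p3s4p2"


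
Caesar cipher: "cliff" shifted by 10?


Word: "cliff"
Shift: 10
Each letter → (letter + shift) mod 26:
  'c' (2) + 10 = 12 → 'm'
  'l' (11) + 10 = 21 → 'v'
  'i' (8) + 10 = 18 → 's'
  'f' (5) + 10 = 15 → 'p'
  'f' (5) + 10 = 15 → 'p'
Result = "mvspp"


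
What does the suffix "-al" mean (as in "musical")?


Suffix: -al
Example: musical = music + -al
Meaning = relating to


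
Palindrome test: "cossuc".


Word: "cossuc"
Reversed: "cussoc"
Forward == Backward? cossuc != cussoc
Palindrome = No


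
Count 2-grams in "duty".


Word: "duty" (length 4)
Number of 2-grams = length - 2 + 1 = 4 - 2 + 1
= 3


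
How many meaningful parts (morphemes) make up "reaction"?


Word: "reaction"
Morphemes: re- / act / -ion
Each morpheme carries meaning
= 3 morphemes


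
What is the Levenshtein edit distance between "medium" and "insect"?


Word 1: "medium" (length 6)
Word 2: "insect" (length 6)
One optimal edit sequence (insert/delete/substitute each cost 1):
  1. substitute 'm' -> 'i'  (+1)
  2. substitute 'e' -> 'n'  (+1)
  3. substitute 'd' -> 's'  (+1)
  4. substitute 'i' -> 'e'  (+1)
  5. substitute 'u' -> 'c'  (+1)
  6. substitute 'm' -> 't'  (+1)
Total edit operations: 6
Edit distance = 6


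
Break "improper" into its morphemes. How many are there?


Word: "improper"
Morphemes: im- | proper
Each morpheme carries meaning
= 2 morphemes


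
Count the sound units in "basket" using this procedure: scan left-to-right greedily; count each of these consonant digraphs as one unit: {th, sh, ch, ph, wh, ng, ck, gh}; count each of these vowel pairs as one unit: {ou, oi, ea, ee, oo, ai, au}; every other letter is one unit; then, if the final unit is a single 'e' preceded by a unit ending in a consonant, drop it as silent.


Word: "basket" (6 letters)
Left-to-right scan:
  [1] 'b' (letter)
  [2] 'a' (letter)
  [3] 's' (letter)
  [4] 'k' (letter)
  [5] 'e' (letter)
  [6] 't' (letter)
Units from scan: 6
Sound units = 6 units


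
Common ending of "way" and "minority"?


Word 1: "way"
Word 2: "minority"
Comparing from end:
  Pos -1: 'y' == 'y'
  Pos -2: 'a' != 't' (stop)
LCS = "y" (length 1)


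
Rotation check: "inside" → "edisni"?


Word: "inside", Candidate: "edisni"
Method: check if candidate is substring of word+word
"insideinside" contains "edisni"? No
Is rotation = No


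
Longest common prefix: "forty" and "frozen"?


Word 1: "forty"
Word 2: "frozen"
Comparing from start:
  Pos 0: 'f' == 'f'
  Pos 1: 'o' != 'r' (stop)
LCP = "f" (length 1)


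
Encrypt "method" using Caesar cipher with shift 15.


Word: "method"
Shift: 15
Each letter → (letter + shift) mod 26:
  'm' (12) + 15 = 1 → 'b'
  'e' (4) + 15 = 19 → 't'
  't' (19) + 15 = 8 → 'i'
  'h' (7) + 15 = 22 → 'w'
  'o' (14) + 15 = 3 → 'd'
  'd' (3) + 15 = 18 → 's'
Result = "btiwds"


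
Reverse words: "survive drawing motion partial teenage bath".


Original: "survive drawing motion partial teenage bath"
Words (1..n): survive | drawing | motion | partial | teenage | bath
Reversed (n..1): bath | teenage | partial | motion | drawing | survive
Result = "bath teenage partial motion drawing survive"


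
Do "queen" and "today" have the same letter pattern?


Pattern of "queen": [0, 1, 2, 2, 3]
Pattern of "today": [0, 1, 2, 3, 4]
Patterns do not match
Same pattern = No


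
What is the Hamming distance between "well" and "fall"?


Comparing character by character (same length = 4):
  Pos 0: 'w' vs 'f' !=
  Pos 1: 'e' vs 'a' !=
  Pos 2: 'l' vs 'l' =
  Pos 3: 'l' vs 'l' =
Hamming distance = 2


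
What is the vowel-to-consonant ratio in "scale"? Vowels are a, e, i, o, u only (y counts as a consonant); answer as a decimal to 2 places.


Word: "scale"
Vowels (a,e,i,o,u): 2
Consonants: 3
Ratio = 2/3
= 0.67


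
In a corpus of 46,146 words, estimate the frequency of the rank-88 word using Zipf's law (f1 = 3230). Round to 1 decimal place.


Zipf's law: f(r) = f(1) / r
f(1) = 3230
f(88) = 3230 / 88
= 36.7 occurrences


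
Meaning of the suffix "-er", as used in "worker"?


Suffix: -er
As in: worker -> work + -er
Meaning = one who / more


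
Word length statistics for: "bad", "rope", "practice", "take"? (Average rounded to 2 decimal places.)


Lengths: "bad"=3, "rope"=4, "practice"=8, "take"=4
Sum = 19, Count = 4
Average = 19/4 = 4.75
= avg=4.75, min=3, max=8


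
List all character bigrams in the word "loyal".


Word: "loyal" (length 5)
Number of bigrams = 5 - 2 + 1 = 4
  Position 0: "lo"
  Position 1: "oy"
  Position 2: "ya"
  Position 3: "al"
Bigrams = "lo", "oy", "ya", "al"


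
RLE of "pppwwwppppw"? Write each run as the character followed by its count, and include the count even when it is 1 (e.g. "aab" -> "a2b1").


String: "pppwwwppppw"
Scanning for consecutive runs:
  'p' x 3
  'w' x 3
  'p' x 4
  'w' x 1
RLE = "p3w3p4w1"


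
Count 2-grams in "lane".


Word: "lane" (length 4)
Number of 2-grams = length - 2 + 1 = 4 - 2 + 1
= 3


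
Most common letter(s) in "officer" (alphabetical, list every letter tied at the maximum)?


Word: "officer"
Letter counts:
  'c': 1
  'e': 1
  'f': 2
  'i': 1
  'o': 1
  'r': 1
Maximum count = 2
Most frequent = 'f' (2 times each)


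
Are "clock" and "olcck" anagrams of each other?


Word 1: "clock" → sorted: ccklo
Word 2: "olcck" → sorted: ccklo
Same letters? ccklo == ccklo
Anagram = Yes


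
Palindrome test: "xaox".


Word: "xaox"
Reversed: "xoax"
Forward == Backward? xaox != xoax
Palindrome = No


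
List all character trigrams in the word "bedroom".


Word: "bedroom" (length 7)
Number of trigrams = 7 - 3 + 1 = 5
  Position 0: "bed"
  Position 1: "edr"
  Position 2: "dro"
  Position 3: "roo"
  Position 4: "oom"
Trigrams = "bed", "edr", "dro", "roo", "oom"


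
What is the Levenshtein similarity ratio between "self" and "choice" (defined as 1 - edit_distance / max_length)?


Word 1: "self" (length 4)
Word 2: "choice" (length 6)
One optimal edit sequence:
  1. insert 'c'  (+1)
  2. insert 'h'  (+1)
  3. substitute 's' -> 'o'  (+1)
  4. substitute 'e' -> 'i'  (+1)
  5. substitute 'l' -> 'c'  (+1)
  6. substitute 'f' -> 'e'  (+1)
Edit distance = 6
Max length = max(4, 6) = 6
Similarity = 1 - 6/6
= 0.0000


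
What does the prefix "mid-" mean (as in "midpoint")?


Prefix: mid-
Example: midpoint (mid- + point)
Meaning = middle


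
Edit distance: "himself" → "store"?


Word 1: "himself" (length 7)
Word 2: "store" (length 5)
One optimal edit sequence (insert/delete/substitute each cost 1):
  1. substitute 'h' -> 's'  (+1)
  2. substitute 'i' -> 't'  (+1)
  3. substitute 'm' -> 'o'  (+1)
  4. substitute 's' -> 'r'  (+1)
  5. keep 'e'
  6. delete 'l'  (+1)
  7. delete 'f'  (+1)
Total edit operations: 6
Edit distance = 6


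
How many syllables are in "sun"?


Word: "sun"
Syllable breakdown: sun
Counting: 1 part
= 1 syllable


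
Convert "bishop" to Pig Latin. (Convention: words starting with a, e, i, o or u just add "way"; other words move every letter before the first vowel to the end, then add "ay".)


Word: "bishop"
Starts with consonant(s) → move to end, add 'ay'
Consonant cluster: "b"
Pig Latin = "ishopbay"


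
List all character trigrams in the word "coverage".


Word: "coverage" (length 8)
Number of trigrams = 8 - 3 + 1 = 6
  Position 0: "cov"
  Position 1: "ove"
  Position 2: "ver"
  Position 3: "era"
  Position 4: "rag"
  Position 5: "age"
Trigrams = "cov", "ove", "ver", "era", "rag", "age"


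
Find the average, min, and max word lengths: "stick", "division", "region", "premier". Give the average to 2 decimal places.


Lengths: "stick"=5, "division"=8, "region"=6, "premier"=7
Sum = 26, Count = 4
Average = 26/4 = 6.50
= avg=6.50, min=5, max=8


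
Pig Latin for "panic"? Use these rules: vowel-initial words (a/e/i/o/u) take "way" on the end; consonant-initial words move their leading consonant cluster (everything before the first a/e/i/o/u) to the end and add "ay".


Word: "panic"
Starts with consonant(s) → move to end, add 'ay'
Consonant cluster: "p"
Pig Latin = "anicpay"


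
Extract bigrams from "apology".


Word: "apology" (length 7)
Number of bigrams = 7 - 2 + 1 = 6
  Position 0: "ap"
  Position 1: "po"
  Position 2: "ol"
  Position 3: "lo"
  Position 4: "og"
  Position 5: "gy"
Bigrams = "ap", "po", "ol", "lo", "og", "gy"


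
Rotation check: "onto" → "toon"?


Word: "onto", Candidate: "toon"
Method: check if candidate is substring of word+word
"ontoonto" contains "toon"? Yes
Is rotation = Yes


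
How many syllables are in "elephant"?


Word: "elephant"
Syllable breakdown: el-e-phant
Counting: 3 parts
= 3 syllables


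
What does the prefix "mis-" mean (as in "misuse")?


Prefix: mis-
Example: misuse (mis- + use)
Meaning = wrongly


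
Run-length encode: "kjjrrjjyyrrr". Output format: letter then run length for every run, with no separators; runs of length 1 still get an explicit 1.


String: "kjjrrjjyyrrr"
Scanning for consecutive runs:
  'k' x 1
  'j' x 2
  'r' x 2
  'j' x 2
  'y' x 2
  'r' x 3
RLE = "k1j2r2j2y2r3"


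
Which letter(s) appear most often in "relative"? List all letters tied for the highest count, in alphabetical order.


Word: "relative"
Letter counts:
  'a': 1
  'e': 2
  'i': 1
  'l': 1
  'r': 1
  't': 1
  'v': 1
Maximum count = 2
Most frequent = 'e' (2 times each)


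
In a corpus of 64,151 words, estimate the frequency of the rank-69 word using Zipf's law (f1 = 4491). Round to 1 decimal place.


Zipf's law: f(r) = f(1) / r
f(1) = 4491
f(69) = 4491 / 69
= 65.1 occurrences


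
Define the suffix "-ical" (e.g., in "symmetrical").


Suffix: -ical
As in: symmetrical -> symmetry + -ical, with a spelling change
Meaning = relating to


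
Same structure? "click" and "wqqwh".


Pattern of "click": [0, 1, 2, 0, 3]
Pattern of "wqqwh": [0, 1, 1, 0, 2]
Patterns do not match
Same pattern = No


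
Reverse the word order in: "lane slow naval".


Original: "lane slow naval"
Words (1..n): lane | slow | naval
Reversed (n..1): naval | slow | lane
Result = "naval slow lane"


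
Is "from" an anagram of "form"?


Word 1: "form" → sorted: fmor
Word 2: "from" → sorted: fmor
Same letters? fmor == fmor
Anagram = Yes


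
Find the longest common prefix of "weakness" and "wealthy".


Word 1: "weakness"
Word 2: "wealthy"
Comparing from start:
  Pos 0: 'w' == 'w'
  Pos 1: 'e' == 'e'
  Pos 2: 'a' == 'a'
  Pos 3: 'k' != 'l' (stop)
LCP = "wea" (length 3)


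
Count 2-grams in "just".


Word: "just" (length 4)
Number of 2-grams = length - 2 + 1 = 4 - 2 + 1
= 3


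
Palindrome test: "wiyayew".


Word: "wiyayew"
Reversed: "weyayiw"
Forward == Backward? wiyayew != weyayiw
Palindrome = No


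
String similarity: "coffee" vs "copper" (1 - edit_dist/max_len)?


Word 1: "coffee" (length 6)
Word 2: "copper" (length 6)
One optimal edit sequence:
  1. keep 'c'
  2. keep 'o'
  3. substitute 'f' -> 'p'  (+1)
  4. substitute 'f' -> 'p'  (+1)
  5. keep 'e'
  6. substitute 'e' -> 'r'  (+1)
Edit distance = 3
Max length = max(6, 6) = 6
Similarity = 1 - 3/6
= 0.5000


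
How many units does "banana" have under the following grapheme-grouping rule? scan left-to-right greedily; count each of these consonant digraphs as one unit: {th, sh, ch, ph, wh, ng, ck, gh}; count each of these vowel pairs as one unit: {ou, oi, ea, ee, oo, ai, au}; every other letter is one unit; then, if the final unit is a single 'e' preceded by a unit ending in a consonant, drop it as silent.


Word: "banana" (6 letters)
Left-to-right scan:
  (1) 'b' (letter)
  (2) 'a' (letter)
  (3) 'n' (letter)
  (4) 'a' (letter)
  (5) 'n' (letter)
  (6) 'a' (letter)
Units from scan: 6
Sound units = 6 units


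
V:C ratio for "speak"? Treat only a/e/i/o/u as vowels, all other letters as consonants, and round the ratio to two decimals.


Word: "speak"
Vowels (a,e,i,o,u): 2
Consonants: 3
Ratio = 2/3
= 0.67


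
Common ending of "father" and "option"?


Word 1: "father"
Word 2: "option"
Comparing from end:
  Pos -1: 'r' != 'n' (stop)
LCS = "" (length 0)


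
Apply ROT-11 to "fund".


Word: "fund"
Shift: 11
Each letter → (letter + shift) mod 26:
  'f' (5) + 11 = 16 → 'q'
  'u' (20) + 11 = 5 → 'f'
  'n' (13) + 11 = 24 → 'y'
  'd' (3) + 11 = 14 → 'o'
Result = "qfyo"


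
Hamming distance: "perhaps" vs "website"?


Comparing character by character (same length = 7):
  Pos 0: 'p' vs 'w' !=
  Pos 1: 'e' vs 'e' =
  Pos 2: 'r' vs 'b' !=
  Pos 3: 'h' vs 's' !=
  Pos 4: 'a' vs 'i' !=
  Pos 5: 'p' vs 't' !=
  Pos 6: 's' vs 'e' !=
Hamming distance = 6


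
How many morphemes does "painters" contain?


Word: "painters"
Morphemes: paint + -er + -s
Each morpheme carries meaning
= 3 morphemes


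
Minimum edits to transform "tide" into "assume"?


Word 1: "tide" (length 4)
Word 2: "assume" (length 6)
One optimal edit sequence (insert/delete/substitute each cost 1):
  1. insert 'a'  (+1)
  2. insert 's'  (+1)
  3. substitute 't' -> 's'  (+1)
  4. substitute 'i' -> 'u'  (+1)
  5. substitute 'd' -> 'm'  (+1)
  6. keep 'e'
Total edit operations: 5
Edit distance = 5


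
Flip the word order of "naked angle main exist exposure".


Original: "naked angle main exist exposure"
Words (1..n): naked | angle | main | exist | exposure
Reversed (n..1): exposure | exist | main | angle | naked
Result = "exposure exist main angle naked"


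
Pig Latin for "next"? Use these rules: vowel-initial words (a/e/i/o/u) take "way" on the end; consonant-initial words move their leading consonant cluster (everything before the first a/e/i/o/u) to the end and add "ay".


Word: "next"
Starts with consonant(s) → move to end, add 'ay'
Consonant cluster: "n"
Pig Latin = "extnay"


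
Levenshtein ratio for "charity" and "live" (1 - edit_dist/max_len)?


Word 1: "charity" (length 7)
Word 2: "live" (length 4)
One optimal edit sequence:
  1. delete 'c'  (+1)
  2. delete 'h'  (+1)
  3. delete 'a'  (+1)
  4. substitute 'r' -> 'l'  (+1)
  5. keep 'i'
  6. substitute 't' -> 'v'  (+1)
  7. substitute 'y' -> 'e'  (+1)
Edit distance = 6
Max length = max(7, 4) = 7
Similarity = 1 - 6/7
= 0.1429


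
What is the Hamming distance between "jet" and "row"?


Comparing character by character (same length = 3):
  Pos 0: 'j' vs 'r' !=
  Pos 1: 'e' vs 'o' !=
  Pos 2: 't' vs 'w' !=
Hamming distance = 3


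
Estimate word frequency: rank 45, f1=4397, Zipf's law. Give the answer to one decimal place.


Zipf's law: f(r) = f(1) / r
f(1) = 4397
f(45) = 4397 / 45
= 97.7 occurrences


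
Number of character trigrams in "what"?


Word: "what" (length 4)
Number of 3-grams = length - 3 + 1 = 4 - 3 + 1
= 2


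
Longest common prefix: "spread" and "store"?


Word 1: "spread"
Word 2: "store"
Comparing from start:
  Pos 0: 's' == 's'
  Pos 1: 'p' != 't' (stop)
LCP = "s" (length 1)


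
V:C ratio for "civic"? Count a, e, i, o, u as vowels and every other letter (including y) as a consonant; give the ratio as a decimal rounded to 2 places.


Word: "civic"
Vowels (a,e,i,o,u): 2
Consonants: 3
Ratio = 2/3
= 0.67


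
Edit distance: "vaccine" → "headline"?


Word 1: "vaccine" (length 7)
Word 2: "headline" (length 8)
One optimal edit sequence (insert/delete/substitute each cost 1):
  1. insert 'h'  (+1)
  2. substitute 'v' -> 'e'  (+1)
  3. keep 'a'
  4. substitute 'c' -> 'd'  (+1)
  5. substitute 'c' -> 'l'  (+1)
  6. keep 'i'
  7. keep 'n'
  8. keep 'e'
Total edit operations: 4
Edit distance = 4


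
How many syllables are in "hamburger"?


Word: "hamburger"
Syllable breakdown: ham-bur-ger
Counting: 3 parts
= 3 syllables


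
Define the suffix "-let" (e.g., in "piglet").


Suffix: -let
Example: piglet (pig + -let)
Meaning = small


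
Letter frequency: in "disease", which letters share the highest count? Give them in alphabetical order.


Word: "disease"
Letter counts:
  'a': 1
  'd': 1
  'e': 2
  'i': 1
  's': 2
Maximum count = 2
Most frequent = 'e', 's' (2 times each)


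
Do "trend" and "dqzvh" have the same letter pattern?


Pattern of "trend": [0, 1, 2, 3, 4]
Pattern of "dqzvh": [0, 1, 2, 3, 4]
Patterns match
Same pattern = Yes


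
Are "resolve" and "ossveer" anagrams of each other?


Word 1: "resolve" → sorted: eelorsv
Word 2: "ossveer" → sorted: eeorssv
Same letters? eelorsv != eeorssv
Anagram = No


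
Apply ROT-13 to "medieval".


Word: "medieval"
Shift: 13
Each letter → (letter + shift) mod 26:
  'm' (12) + 13 = 25 → 'z'
  'e' (4) + 13 = 17 → 'r'
  'd' (3) + 13 = 16 → 'q'
  'i' (8) + 13 = 21 → 'v'
  'e' (4) + 13 = 17 → 'r'
  'v' (21) + 13 = 8 → 'i'
  'a' (0) + 13 = 13 → 'n'
  'l' (11) + 13 = 24 → 'y'
Result = "zrqvriny"


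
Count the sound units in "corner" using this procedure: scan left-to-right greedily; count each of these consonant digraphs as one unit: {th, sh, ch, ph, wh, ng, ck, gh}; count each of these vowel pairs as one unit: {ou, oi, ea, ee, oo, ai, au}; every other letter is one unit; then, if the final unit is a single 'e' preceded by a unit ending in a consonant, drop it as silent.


Word: "corner" (6 letters)
Left-to-right scan:
  [1] 'c' (letter)
  [2] 'o' (letter)
  [3] 'r' (letter)
  [4] 'n' (letter)
  [5] 'e' (letter)
  [6] 'r' (letter)
Units from scan: 6
Sound units = 6 units


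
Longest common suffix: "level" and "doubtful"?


Word 1: "level"
Word 2: "doubtful"
Comparing from end:
  Pos -1: 'l' == 'l'
  Pos -2: 'e' != 'u' (stop)
LCS = "l" (length 1)


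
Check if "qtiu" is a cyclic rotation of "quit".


Word: "quit", Candidate: "qtiu"
Method: check if candidate is substring of word+word
"quitquit" contains "qtiu"? No
Is rotation = No


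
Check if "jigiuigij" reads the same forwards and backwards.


Word: "jigiuigij"
Reversed: "jigiuigij"
Forward == Backward? jigiuigij == jigiuigij
Palindrome = Yes


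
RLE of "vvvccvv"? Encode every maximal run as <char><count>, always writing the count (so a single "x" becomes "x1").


String: "vvvccvv"
Scanning for consecutive runs:
  'v' x 3
  'c' x 2
  'v' x 2
RLE = "v3c2v2"


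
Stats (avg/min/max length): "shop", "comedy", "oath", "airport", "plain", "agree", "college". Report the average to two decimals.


Lengths: "shop"=4, "comedy"=6, "oath"=4, "airport"=7, "plain"=5, "agree"=5, "college"=7
Sum = 38, Count = 7
Average = 38/7 = 5.43
= avg=5.43, min=4, max=7


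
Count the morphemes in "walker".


Word: "walker"
Morphemes: walk | -er
Each morpheme carries meaning
= 2 morphemes


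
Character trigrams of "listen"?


Word: "listen" (length 6)
Number of trigrams = 6 - 3 + 1 = 4
  Position 0: "lis"
  Position 1: "ist"
  Position 2: "ste"
  Position 3: "ten"
Trigrams = "lis", "ist", "ste", "ten"


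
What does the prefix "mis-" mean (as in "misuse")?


Prefix: mis-
Example: misuse = mis- + use
Meaning = wrongly


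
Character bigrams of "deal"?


Word: "deal" (length 4)
Number of bigrams = 4 - 2 + 1 = 3
  Position 0: "de"
  Position 1: "ea"
  Position 2: "al"
Bigrams = "de", "ea", "al"


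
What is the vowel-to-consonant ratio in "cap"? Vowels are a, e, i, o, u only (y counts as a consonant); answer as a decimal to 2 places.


Word: "cap"
Vowels (a,e,i,o,u): 1
Consonants: 2
Ratio = 1/2
= 0.50


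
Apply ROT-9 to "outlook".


Word: "outlook"
Shift: 9
Each letter → (letter + shift) mod 26:
  'o' (14) + 9 = 23 → 'x'
  'u' (20) + 9 = 3 → 'd'
  't' (19) + 9 = 2 → 'c'
  'l' (11) + 9 = 20 → 'u'
  'o' (14) + 9 = 23 → 'x'
  'o' (14) + 9 = 23 → 'x'
  'k' (10) + 9 = 19 → 't'
Result = "xdcuxxt"


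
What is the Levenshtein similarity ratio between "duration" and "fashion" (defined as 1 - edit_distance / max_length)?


Word 1: "duration" (length 8)
Word 2: "fashion" (length 7)
One optimal edit sequence:
  1. delete 'd'  (+1)
  2. substitute 'u' -> 'f'  (+1)
  3. substitute 'r' -> 'a'  (+1)
  4. substitute 'a' -> 's'  (+1)
  5. substitute 't' -> 'h'  (+1)
  6. keep 'i'
  7. keep 'o'
  8. keep 'n'
Edit distance = 5
Max length = max(8, 7) = 8
Similarity = 1 - 5/8
= 0.3750


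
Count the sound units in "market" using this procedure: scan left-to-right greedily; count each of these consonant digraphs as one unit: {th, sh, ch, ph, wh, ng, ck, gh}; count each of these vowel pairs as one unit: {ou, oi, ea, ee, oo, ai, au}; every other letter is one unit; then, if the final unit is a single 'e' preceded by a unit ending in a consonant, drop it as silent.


Word: "market" (6 letters)
Left-to-right scan:
  1. 'm' (letter)
  2. 'a' (letter)
  3. 'r' (letter)
  4. 'k' (letter)
  5. 'e' (letter)
  6. 't' (letter)
Units from scan: 6
Sound units = 6 units


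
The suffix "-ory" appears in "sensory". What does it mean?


Suffix: -ory
Example: sensory = sense + -ory, with a spelling change
Meaning = relating to / place for


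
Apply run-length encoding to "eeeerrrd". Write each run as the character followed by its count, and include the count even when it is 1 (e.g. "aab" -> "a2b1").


String: "eeeerrrd"
Scanning for consecutive runs:
  'e' x 4
  'r' x 3
  'd' x 1
RLE = "e4r3d1"


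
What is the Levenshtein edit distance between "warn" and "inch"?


Word 1: "warn" (length 4)
Word 2: "inch" (length 4)
One optimal edit sequence (insert/delete/substitute each cost 1):
  1. substitute 'w' -> 'i'  (+1)
  2. substitute 'a' -> 'n'  (+1)
  3. substitute 'r' -> 'c'  (+1)
  4. substitute 'n' -> 'h'  (+1)
Total edit operations: 4
Edit distance = 4


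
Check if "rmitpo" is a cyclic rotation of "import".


Word: "import", Candidate: "rmitpo"
Method: check if candidate is substring of word+word
"importimport" contains "rmitpo"? No
Is rotation = No


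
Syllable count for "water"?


Word: "water"
Syllable breakdown: wa-ter
Counting: 2 parts
= 2 syllables


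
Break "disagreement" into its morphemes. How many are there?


Word: "disagreement"
Morphemes: dis- / agree / -ment
Each morpheme carries meaning
= 3 morphemes


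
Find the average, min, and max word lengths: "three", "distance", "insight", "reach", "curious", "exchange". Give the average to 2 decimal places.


Lengths: "three"=5, "distance"=8, "insight"=7, "reach"=5, "curious"=7, "exchange"=8
Sum = 40, Count = 6
Average = 40/6 = 6.67
= avg=6.67, min=5, max=8


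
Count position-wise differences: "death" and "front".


Comparing character by character (same length = 5):
  Pos 0: 'd' vs 'f' !=
  Pos 1: 'e' vs 'r' !=
  Pos 2: 'a' vs 'o' !=
  Pos 3: 't' vs 'n' !=
  Pos 4: 'h' vs 't' !=
Hamming distance = 5


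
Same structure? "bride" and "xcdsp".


Pattern of "bride": [0, 1, 2, 3, 4]
Pattern of "xcdsp": [0, 1, 2, 3, 4]
Patterns match
Same pattern = Yes


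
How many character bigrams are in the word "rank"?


Word: "rank" (length 4)
Number of 2-grams = length - 2 + 1 = 4 - 2 + 1
= 3


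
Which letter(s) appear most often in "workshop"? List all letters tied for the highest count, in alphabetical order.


Word: "workshop"
Letter counts:
  'h': 1
  'k': 1
  'o': 2
  'p': 1
  'r': 1
  's': 1
  'w': 1
Maximum count = 2
Most frequent = 'o' (2 times each)


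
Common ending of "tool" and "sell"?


Word 1: "tool"
Word 2: "sell"
Comparing from end:
  Pos -1: 'l' == 'l'
  Pos -2: 'o' != 'l' (stop)
LCS = "l" (length 1)


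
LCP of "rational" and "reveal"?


Word 1: "rational"
Word 2: "reveal"
Comparing from start:
  Pos 0: 'r' == 'r'
  Pos 1: 'a' != 'e' (stop)
LCP = "r" (length 1)


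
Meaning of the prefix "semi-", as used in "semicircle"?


Prefix: semi-
As in: semicircle -> semi- + circle
Meaning = half


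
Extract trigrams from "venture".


Word: "venture" (length 7)
Number of trigrams = 7 - 3 + 1 = 5
  Position 0: "ven"
  Position 1: "ent"
  Position 2: "ntu"
  Position 3: "tur"
  Position 4: "ure"
Trigrams = "ven", "ent", "ntu", "tur", "ure"


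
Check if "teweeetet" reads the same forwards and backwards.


Word: "teweeetet"
Reversed: "teteeewet"
Forward == Backward? teweeetet != teteeewet
Palindrome = No


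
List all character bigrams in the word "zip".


Word: "zip" (length 3)
Number of bigrams = 3 - 2 + 1 = 2
  Position 0: "zi"
  Position 1: "ip"
Bigrams = "zi", "ip"


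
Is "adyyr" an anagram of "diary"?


Word 1: "diary" → sorted: adiry
Word 2: "adyyr" → sorted: adryy
Same letters? adiry != adryy
Anagram = No


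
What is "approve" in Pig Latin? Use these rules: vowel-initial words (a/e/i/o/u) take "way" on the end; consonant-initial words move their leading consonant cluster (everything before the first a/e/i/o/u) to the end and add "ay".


Word: "approve"
Starts with vowel → add 'way'
Pig Latin = "approveway"


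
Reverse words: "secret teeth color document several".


Original: "secret teeth color document several"
Words (1..n): secret | teeth | color | document | several
Reversed (n..1): several | document | color | teeth | secret
Result = "several document color teeth secret"


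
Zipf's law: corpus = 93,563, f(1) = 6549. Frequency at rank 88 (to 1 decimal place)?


Zipf's law: f(r) = f(1) / r
f(1) = 6549
f(88) = 6549 / 88
= 74.4 occurrences


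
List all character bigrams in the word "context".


Word: "context" (length 7)
Number of bigrams = 7 - 2 + 1 = 6
  Position 0: "co"
  Position 1: "on"
  Position 2: "nt"
  Position 3: "te"
  Position 4: "ex"
  Position 5: "xt"
Bigrams = "co", "on", "nt", "te", "ex", "xt"


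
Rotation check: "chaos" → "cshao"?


Word: "chaos", Candidate: "cshao"
Method: check if candidate is substring of word+word
"chaoschaos" contains "cshao"? No
Is rotation = No


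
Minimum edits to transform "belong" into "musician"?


Word 1: "belong" (length 6)
Word 2: "musician" (length 8)
One optimal edit sequence (insert/delete/substitute each cost 1):
  1. insert 'm'  (+1)
  2. insert 'u'  (+1)
  3. substitute 'b' -> 's'  (+1)
  4. substitute 'e' -> 'i'  (+1)
  5. substitute 'l' -> 'c'  (+1)
  6. substitute 'o' -> 'i'  (+1)
  7. substitute 'n' -> 'a'  (+1)
  8. substitute 'g' -> 'n'  (+1)
Total edit operations: 8
Edit distance = 8


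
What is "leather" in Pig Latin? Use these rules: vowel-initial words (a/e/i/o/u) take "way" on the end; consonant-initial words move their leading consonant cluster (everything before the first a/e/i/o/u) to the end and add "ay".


Word: "leather"
Starts with consonant(s) → move to end, add 'ay'
Consonant cluster: "l"
Pig Latin = "eatherlay"


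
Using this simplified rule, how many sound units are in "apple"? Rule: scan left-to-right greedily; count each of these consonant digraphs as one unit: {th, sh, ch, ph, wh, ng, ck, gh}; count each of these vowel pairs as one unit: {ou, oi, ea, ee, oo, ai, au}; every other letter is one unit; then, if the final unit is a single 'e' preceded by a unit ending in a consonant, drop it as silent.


Word: "apple" (5 letters)
Left-to-right scan:
  (1) 'a' (letter)
  (2) 'p' (letter)
  (3) 'p' (letter)
  (4) 'l' (letter)
  (5) 'e' (letter)
Units from scan: 5
Final unit is 'e' after a consonant -> drop as silent (-1)
Sound units = 4 units


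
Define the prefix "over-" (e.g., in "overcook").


Prefix: over-
Example: overcook = over- + cook
Meaning = excessive


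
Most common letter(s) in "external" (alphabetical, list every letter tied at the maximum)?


Word: "external"
Letter counts:
  'a': 1
  'e': 2
  'l': 1
  'n': 1
  'r': 1
  't': 1
  'x': 1
Maximum count = 2
Most frequent = 'e' (2 times each)


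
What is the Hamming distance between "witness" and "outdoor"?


Comparing character by character (same length = 7):
  Pos 0: 'w' vs 'o' !=
  Pos 1: 'i' vs 'u' !=
  Pos 2: 't' vs 't' =
  Pos 3: 'n' vs 'd' !=
  Pos 4: 'e' vs 'o' !=
  Pos 5: 's' vs 'o' !=
  Pos 6: 's' vs 'r' !=
Hamming distance = 6


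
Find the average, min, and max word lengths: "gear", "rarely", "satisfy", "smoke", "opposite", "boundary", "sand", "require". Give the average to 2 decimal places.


Lengths: "gear"=4, "rarely"=6, "satisfy"=7, "smoke"=5, "opposite"=8, "boundary"=8, "sand"=4, "require"=7
Sum = 49, Count = 8
Average = 49/8 = 6.13
= avg=6.13, min=4, max=8


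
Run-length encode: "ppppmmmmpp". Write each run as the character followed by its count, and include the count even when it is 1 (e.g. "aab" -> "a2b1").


String: "ppppmmmmpp"
Scanning for consecutive runs:
  'p' x 4
  'm' x 4
  'p' x 2
RLE = "p4m4p2"


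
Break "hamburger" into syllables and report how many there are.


Word: "hamburger"
Syllable breakdown: ham / bur / ger
Counting: 3 parts
= 3 syllables


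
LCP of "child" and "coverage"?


Word 1: "child"
Word 2: "coverage"
Comparing from start:
  Pos 0: 'c' == 'c'
  Pos 1: 'h' != 'o' (stop)
LCP = "c" (length 1)


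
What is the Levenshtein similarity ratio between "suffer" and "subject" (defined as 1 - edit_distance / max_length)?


Word 1: "suffer" (length 6)
Word 2: "subject" (length 7)
One optimal edit sequence:
  1. keep 's'
  2. keep 'u'
  3. substitute 'f' -> 'b'  (+1)
  4. substitute 'f' -> 'j'  (+1)
  5. keep 'e'
  6. insert 'c'  (+1)
  7. substitute 'r' -> 't'  (+1)
Edit distance = 4
Max length = max(6, 7) = 7
Similarity = 1 - 4/7
= 0.4286
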